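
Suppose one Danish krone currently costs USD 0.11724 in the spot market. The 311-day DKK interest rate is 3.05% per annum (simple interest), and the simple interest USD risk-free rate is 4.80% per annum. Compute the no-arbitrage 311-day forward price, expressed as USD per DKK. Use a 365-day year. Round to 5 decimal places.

T = 311/365 years.
USD accumulates by 1 + 0.0480×311/365 = 1.0408986.
DKK accumulates by 1 + 0.0305×311/365 = 1.0259877.
CIP: F = S · (grow USD)/(grow DKK) = 0.11724 × 1.0408986/1.0259877 = 0.1189439 USD per DKK.

0.11894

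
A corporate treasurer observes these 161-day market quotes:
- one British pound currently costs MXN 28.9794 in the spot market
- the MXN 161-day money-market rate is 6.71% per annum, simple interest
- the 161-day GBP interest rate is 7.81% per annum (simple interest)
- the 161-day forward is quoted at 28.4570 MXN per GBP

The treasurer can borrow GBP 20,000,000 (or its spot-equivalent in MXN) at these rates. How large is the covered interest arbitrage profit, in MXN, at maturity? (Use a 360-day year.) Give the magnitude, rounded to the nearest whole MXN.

T = 161/360 years.
Route A — deposit GBP, sell forward: 20,000,000 × 1.03492805556 × 28.4570 = MXN 589,018,953.54.
Route B — convert at spot, deposit MXN: 20,000,000 × 28.9794 × 1.03000861111 = MXN 596,980,630.90.
The quoted forward undervalues GBP, so borrow GBP, convert to MXN at spot, deposit the MXN at 6.71%, and buy GBP forward at 28.4570 to cover the loan.
Arbitrage profit = |589,018,953.54 − 596,980,630.90| = MXN 7,961,677.

MXN 7,961,677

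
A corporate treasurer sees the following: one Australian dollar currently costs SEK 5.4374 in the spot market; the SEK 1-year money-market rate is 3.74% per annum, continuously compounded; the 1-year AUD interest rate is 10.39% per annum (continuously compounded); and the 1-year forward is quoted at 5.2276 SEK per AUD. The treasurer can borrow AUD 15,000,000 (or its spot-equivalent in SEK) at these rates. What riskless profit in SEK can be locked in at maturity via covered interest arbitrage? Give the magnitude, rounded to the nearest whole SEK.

T = 1 year.
Route A — deposit AUD, sell forward: 15,000,000 × 1.1094895004 × 5.2276 = SEK 86,999,509.68.
Route B — convert at spot, deposit SEK: 15,000,000 × 5.4374 × 1.0381081811 = SEK 84,669,141.36.
The quoted forward overvalues AUD, so borrow SEK, buy AUD at spot, deposit the AUD at 10.39%, and sell the proceeds forward at 5.2276.
Profit = 86,999,509.68 − 84,669,141.36 = SEK 2,330,368.

SEK 2,330,368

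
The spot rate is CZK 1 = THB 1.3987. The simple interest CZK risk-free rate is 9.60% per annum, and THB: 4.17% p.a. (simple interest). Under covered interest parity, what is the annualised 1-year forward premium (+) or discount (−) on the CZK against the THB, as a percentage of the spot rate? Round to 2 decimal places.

T = 1 year.
No-arbitrage forward: 1.3987 × 1.041700 / 1.096000 = 1.3294031 THB/CZK.
(F − S)/S ÷ T = (1.3294031 − 1.3987)/1.3987/1 = -0.049544 → -4.95%.

-4.95%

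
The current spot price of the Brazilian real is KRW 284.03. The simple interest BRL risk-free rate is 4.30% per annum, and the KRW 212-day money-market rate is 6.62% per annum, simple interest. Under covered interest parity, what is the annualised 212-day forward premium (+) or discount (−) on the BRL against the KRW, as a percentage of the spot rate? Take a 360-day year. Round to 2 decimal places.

T = 212/360 years.
CIP forward (KRW per BRL) = 284.03 × 1.0389844/1.0253222 = 287.81464.
(F − S)/S ÷ T = (287.81464 − 284.03)/284.03/(212/360) = 0.022627 → 2.26%.

+2.26%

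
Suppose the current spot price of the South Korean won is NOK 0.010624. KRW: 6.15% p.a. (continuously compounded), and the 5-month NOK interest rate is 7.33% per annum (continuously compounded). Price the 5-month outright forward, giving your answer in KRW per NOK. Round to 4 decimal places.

T = 5/12 years.
NOK accumulates by e^(0.0733×5/12) = 1.03101285.
KRW growth factor: e^(0.0615×5/12) = 1.02595614.
Forward (NOK per KRW) = 0.010624 × 1.03101285 / 1.02595614 = 0.010676363.
Quoted the other way: 1/0.010676363 = 93.6649 KRW per NOK.

93.6649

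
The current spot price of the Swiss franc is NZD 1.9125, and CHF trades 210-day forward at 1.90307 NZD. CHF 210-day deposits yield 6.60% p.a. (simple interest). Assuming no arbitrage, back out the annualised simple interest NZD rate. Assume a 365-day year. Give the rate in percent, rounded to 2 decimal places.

5.71%

T = 210/365 years.
CIP gives F = S · g_NZD/g_CHF, so g_NZD/g_CHF = 1.90307/1.9125 = 0.9950693.
The CHF side grows by 1 + 0.0660×210/365 = 1.0379726.
That pins the NZD growth at 1.0328547.
(1.0328547 − 1)/T = 0.057105, i.e. 5.71%.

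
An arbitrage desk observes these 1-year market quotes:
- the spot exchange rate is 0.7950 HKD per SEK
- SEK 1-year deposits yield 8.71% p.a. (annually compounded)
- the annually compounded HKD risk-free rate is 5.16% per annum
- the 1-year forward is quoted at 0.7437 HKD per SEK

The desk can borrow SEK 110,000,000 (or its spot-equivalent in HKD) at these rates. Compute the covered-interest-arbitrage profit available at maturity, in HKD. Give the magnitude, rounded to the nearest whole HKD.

T = 1 year.
Invest the SEK and cover forward: 110,000,000 × 1.087100 × 0.7437 = HKD 88,932,389.70.
Convert at spot and invest in HKD: 110,000,000 × 0.7950 × 1.051600 = HKD 91,962,420.00.
The quoted forward undervalues SEK, so borrow SEK, convert to HKD at spot, deposit the HKD at 5.16%, and buy SEK forward at 0.7437 to cover the loan.
The gap between the two covered legs is HKD 3,030,030.

HKD 3,030,030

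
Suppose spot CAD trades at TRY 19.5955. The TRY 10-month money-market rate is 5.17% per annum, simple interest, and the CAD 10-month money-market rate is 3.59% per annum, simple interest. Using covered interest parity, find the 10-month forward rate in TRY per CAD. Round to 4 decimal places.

19.8460

T = 10/12 years.
TRY accumulates by 1 + 0.0517×10/12 = 1.04308333.
CAD growth factor: 1 + 0.0359×10/12 = 1.02991667.
Forward (TRY per CAD) = 19.5955 × 1.04308333 / 1.02991667 = 19.846013.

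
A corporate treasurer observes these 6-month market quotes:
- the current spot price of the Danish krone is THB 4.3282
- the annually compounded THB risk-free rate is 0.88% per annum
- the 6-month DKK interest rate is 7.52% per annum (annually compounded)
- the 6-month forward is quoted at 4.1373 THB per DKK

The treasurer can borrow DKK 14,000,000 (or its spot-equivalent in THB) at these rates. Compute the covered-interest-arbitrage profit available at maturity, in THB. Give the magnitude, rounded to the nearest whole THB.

T = 6/12 years.
Invest the DKK and cover forward: 14,000,000 × 1.0369185117 × 4.1373 = THB 60,060,601.42.
Convert at spot and invest in THB: 14,000,000 × 4.3282 × 1.0043903624 = THB 60,860,833.13.
The quoted forward undervalues DKK, so borrow DKK, convert to THB at spot, deposit the THB at 0.88%, and buy DKK forward at 4.1373 to cover the loan.
Arbitrage profit = |60,060,601.42 − 60,860,833.13| = THB 800,232.

THB 800,232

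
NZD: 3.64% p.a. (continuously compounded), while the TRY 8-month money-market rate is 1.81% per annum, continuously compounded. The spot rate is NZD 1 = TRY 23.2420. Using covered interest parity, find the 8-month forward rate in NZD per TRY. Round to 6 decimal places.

T = 8/12 years.
TRY accumulates by e^(0.0181×8/12) = 1.0121398.
Growth of 1 NZD over T: e^(0.0364×8/12) = 1.0245635.
CIP: F = S · (grow TRY)/(grow NZD) = 23.242 × 1.0121398/1.0245635 = 22.96017 TRY per NZD.
Quoted the other way: 1/22.96017 = 0.043554 NZD per TRY.

0.043554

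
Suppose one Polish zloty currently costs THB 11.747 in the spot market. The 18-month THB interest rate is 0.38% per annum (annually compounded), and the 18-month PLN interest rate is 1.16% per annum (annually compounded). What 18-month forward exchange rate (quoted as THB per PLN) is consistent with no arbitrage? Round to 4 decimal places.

11.6114

T = 18/12 years.
THB growth factor: (1 + 0.0038)^(18/12) = 1.00570541.
Growth of 1 PLN over T: (1 + 0.0116)^(18/12) = 1.01745036.
CIP: F = S · (grow THB)/(grow PLN) = 11.747 × 1.00570541/1.01745036 = 11.611398 THB per PLN.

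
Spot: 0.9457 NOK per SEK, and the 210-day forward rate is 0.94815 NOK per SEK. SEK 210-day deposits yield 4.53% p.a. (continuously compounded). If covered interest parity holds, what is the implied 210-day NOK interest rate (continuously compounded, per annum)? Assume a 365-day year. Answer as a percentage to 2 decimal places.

4.98%

T = 210/365 years.
F/S = 0.94815/0.9457 = 1.0025907 = (growth of NOK) / (growth of SEK).
The SEK side grows by e^(0.0453×210/365) = 1.0264056.
So the NOK growth factor = 1.0290647.
Take logs: ln 1.0290647 / (210/365) = 0.049797, so 4.98%.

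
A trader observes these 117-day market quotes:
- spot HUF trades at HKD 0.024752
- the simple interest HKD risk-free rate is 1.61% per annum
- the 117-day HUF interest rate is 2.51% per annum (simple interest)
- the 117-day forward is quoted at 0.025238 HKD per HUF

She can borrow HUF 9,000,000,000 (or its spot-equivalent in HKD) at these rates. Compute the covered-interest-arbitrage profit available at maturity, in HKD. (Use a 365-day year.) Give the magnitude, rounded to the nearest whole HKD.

HKD 5,051,863

T = 117/365 years.
Invest the HUF and cover forward: 9,000,000,000 × 1.00804575342 × 0.025238 = HKD 228,969,528.52.
Convert at spot and invest in HKD: 9,000,000,000 × 0.024752 × 1.00516082192 = HKD 223,917,665.98.
The quoted forward overvalues HUF, so borrow HKD, buy HUF at spot, deposit the HUF at 2.51%, and sell the proceeds forward at 0.025238.
The gap between the two covered legs is HKD 5,051,863.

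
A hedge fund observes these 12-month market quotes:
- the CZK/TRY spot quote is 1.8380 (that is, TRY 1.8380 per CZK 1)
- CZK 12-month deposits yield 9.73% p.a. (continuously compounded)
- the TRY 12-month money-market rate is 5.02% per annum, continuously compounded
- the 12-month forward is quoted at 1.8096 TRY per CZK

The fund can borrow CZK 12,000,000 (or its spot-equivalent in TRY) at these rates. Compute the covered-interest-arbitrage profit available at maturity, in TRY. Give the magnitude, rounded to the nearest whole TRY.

T = 1 year.
Invest the CZK and cover forward: 12,000,000 × 1.1021909813 × 1.8096 = TRY 23,934,297.60.
Convert at spot and invest in TRY: 12,000,000 × 1.8380 × 1.0514813716 = TRY 23,191,473.13.
The quoted forward overvalues CZK, so borrow TRY, buy CZK at spot, deposit the CZK at 9.73%, and sell the proceeds forward at 1.8096.
Profit = 23,934,297.60 − 23,191,473.13 = TRY 742,824.

TRY 742,824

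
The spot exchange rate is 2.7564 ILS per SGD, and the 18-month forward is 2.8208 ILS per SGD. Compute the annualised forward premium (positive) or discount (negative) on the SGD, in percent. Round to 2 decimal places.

T = 18/12 years.
(F − S)/S = (2.8208 − 2.7564)/2.7564 = 0.0233638.
Per annum: 0.0233638 / (18/12) = 0.015576 = 1.56%.

+1.56%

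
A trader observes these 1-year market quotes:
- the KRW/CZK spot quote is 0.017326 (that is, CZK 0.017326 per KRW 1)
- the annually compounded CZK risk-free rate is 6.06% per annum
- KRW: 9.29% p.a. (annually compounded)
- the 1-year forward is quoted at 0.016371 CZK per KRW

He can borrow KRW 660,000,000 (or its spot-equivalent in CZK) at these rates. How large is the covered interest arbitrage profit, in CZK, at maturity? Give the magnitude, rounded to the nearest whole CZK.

CZK 319,499

T = 1 year.
Invest the KRW and cover forward: 660,000,000 × 1.092900 × 0.016371 = CZK 11,808,631.49.
Convert at spot and invest in CZK: 660,000,000 × 0.017326 × 1.060600 = CZK 12,128,130.70.
The quoted forward undervalues KRW, so borrow KRW, convert to CZK at spot, deposit the CZK at 6.06%, and buy KRW forward at 0.016371 to cover the loan.
The gap between the two covered legs is CZK 319,499.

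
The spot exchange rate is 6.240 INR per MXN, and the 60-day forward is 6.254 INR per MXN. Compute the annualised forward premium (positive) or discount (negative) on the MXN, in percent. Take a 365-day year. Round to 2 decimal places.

+1.36%

T = 60/365 years.
MXN trades forward at +0.22436% vs spot over the period.
×(1/T) gives 1.36% p.a.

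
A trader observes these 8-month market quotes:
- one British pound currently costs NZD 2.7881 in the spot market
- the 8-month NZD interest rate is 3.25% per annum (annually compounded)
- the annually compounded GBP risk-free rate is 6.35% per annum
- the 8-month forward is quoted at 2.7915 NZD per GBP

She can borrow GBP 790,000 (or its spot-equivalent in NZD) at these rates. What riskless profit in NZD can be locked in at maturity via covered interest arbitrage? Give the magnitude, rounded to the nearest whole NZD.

NZD 47,614

T = 8/12 years.
Keep in GBP, deliver into the forward: 790,000·1.0418975·2.7915 = NZD 2,297,680.93.
Swap to NZD now, deposit: 790,000·2.7881·1.021550969 = NZD 2,250,067.14.
The quoted forward overvalues GBP, so borrow NZD, buy GBP at spot, deposit the GBP at 6.35%, and sell the proceeds forward at 2.7915.
Profit = 2,297,680.93 − 2,250,067.14 = NZD 47,614.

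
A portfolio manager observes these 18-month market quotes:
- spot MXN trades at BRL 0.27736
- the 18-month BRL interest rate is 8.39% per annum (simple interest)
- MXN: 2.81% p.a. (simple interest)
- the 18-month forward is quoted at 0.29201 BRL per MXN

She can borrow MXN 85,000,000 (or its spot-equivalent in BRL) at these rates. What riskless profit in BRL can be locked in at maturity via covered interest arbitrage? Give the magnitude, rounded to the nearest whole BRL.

T = 18/12 years.
Route A — deposit MXN, sell forward: 85,000,000 × 1.042150 × 0.29201 = BRL 25,867,048.83.
Route B — convert at spot, deposit BRL: 85,000,000 × 0.27736 × 1.125850 = BRL 26,542,589.26.
The quoted forward undervalues MXN, so borrow MXN, convert to BRL at spot, deposit the BRL at 8.39%, and buy MXN forward at 0.29201 to cover the loan.
The gap between the two covered legs is BRL 675,540.

BRL 675,540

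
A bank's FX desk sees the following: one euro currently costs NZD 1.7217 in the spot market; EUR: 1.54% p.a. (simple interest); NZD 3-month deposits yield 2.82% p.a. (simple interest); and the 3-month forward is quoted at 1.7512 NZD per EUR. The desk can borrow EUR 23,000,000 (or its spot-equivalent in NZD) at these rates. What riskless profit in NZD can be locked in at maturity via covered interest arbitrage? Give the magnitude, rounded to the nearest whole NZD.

T = 3/12 years.
Route A — deposit EUR, sell forward: 23,000,000 × 1.003850 × 1.7512 = NZD 40,432,668.76.
Route B — convert at spot, deposit NZD: 23,000,000 × 1.7217 × 1.007050 = NZD 39,878,273.66.
The quoted forward overvalues EUR, so borrow NZD, buy EUR at spot, deposit the EUR at 1.54%, and sell the proceeds forward at 1.7512.
The gap between the two covered legs is NZD 554,395.

NZD 554,395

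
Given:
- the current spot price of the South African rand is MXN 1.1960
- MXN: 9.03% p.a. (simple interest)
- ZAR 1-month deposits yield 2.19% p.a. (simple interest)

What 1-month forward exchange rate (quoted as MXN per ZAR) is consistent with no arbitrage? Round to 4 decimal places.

T = 1/12 years.
MXN growth factor: 1 + 0.0903×1/12 = 1.007525.
ZAR accumulates by 1 + 0.0219×1/12 = 1.001825.
So F = 1.196 × 1.007525 / 1.001825 = 1.202805 (MXN/ZAR).

1.2028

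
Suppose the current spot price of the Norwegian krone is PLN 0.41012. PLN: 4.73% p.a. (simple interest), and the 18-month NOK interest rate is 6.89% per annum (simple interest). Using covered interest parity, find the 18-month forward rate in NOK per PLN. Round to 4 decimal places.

T = 18/12 years.
PLN growth factor: 1 + 0.0473×18/12 = 1.070950.
Growth of 1 NOK over T: 1 + 0.0689×18/12 = 1.103350.
Forward (PLN per NOK) = 0.41012 × 1.070950 / 1.103350 = 0.3980768.
Quoted the other way: 1/0.3980768 = 2.5121 NOK per PLN.

2.5121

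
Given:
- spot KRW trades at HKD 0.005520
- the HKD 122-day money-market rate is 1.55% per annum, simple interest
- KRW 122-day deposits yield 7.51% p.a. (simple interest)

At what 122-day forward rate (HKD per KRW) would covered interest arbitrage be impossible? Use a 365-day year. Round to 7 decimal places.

T = 122/365 years.
HKD growth factor: 1 + 0.0155×122/365 = 1.0051808.
KRW growth factor: 1 + 0.0751×122/365 = 1.0251019.
So F = 0.00552 × 1.0051808 / 1.0251019 = 0.005412728 (HKD/KRW).

0.0054127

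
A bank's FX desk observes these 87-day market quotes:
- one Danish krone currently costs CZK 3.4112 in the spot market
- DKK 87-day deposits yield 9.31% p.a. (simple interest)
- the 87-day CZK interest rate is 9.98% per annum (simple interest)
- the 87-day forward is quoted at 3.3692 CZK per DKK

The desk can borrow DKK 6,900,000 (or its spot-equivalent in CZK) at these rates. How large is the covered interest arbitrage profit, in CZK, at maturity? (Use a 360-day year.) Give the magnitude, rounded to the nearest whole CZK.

CZK 334,431

T = 87/360 years.
Route A — deposit DKK, sell forward: 6,900,000 × 1.0224991667 × 3.3692 = CZK 23,770,528.93.
Route B — convert at spot, deposit CZK: 6,900,000 × 3.4112 × 1.0241183333 = CZK 24,104,959.96.
The quoted forward undervalues DKK, so borrow DKK, convert to CZK at spot, deposit the CZK at 9.98%, and buy DKK forward at 3.3692 to cover the loan.
The gap between the two covered legs is CZK 334,431.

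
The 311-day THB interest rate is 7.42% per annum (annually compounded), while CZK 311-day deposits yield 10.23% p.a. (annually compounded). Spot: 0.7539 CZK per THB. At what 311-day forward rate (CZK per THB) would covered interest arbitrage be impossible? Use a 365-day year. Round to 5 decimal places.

0.77067

T = 311/365 years.
CZK accumulates by (1 + 0.1023)^(311/365) = 1.0865301.
THB accumulates by (1 + 0.0742)^(311/365) = 1.0628849.
CIP: F = S · (grow CZK)/(grow THB) = 0.7539 × 1.0865301/1.0628849 = 0.7706714 CZK per THB.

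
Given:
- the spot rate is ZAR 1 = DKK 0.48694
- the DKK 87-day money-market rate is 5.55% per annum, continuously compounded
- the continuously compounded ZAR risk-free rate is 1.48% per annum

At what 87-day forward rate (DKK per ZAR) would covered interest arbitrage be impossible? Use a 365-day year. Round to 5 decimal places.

0.49169

T = 87/365 years.
DKK growth factor: e^(0.0555×87/365) = 1.0133167.
ZAR accumulates by e^(0.0148×87/365) = 1.0035339.
CIP: F = S · (grow DKK)/(grow ZAR) = 0.48694 × 1.0133167/1.0035339 = 0.4916869 DKK per ZAR.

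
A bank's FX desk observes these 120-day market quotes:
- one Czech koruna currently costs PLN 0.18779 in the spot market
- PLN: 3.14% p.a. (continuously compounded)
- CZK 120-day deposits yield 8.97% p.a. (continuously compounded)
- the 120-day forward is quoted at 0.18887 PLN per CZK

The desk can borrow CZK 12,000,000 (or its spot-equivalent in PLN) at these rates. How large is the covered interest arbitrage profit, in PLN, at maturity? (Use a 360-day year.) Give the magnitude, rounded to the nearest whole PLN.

T = 120/360 years.
Route A — deposit CZK, sell forward: 12,000,000 × 1.030351494 × 0.18887 = PLN 2,335,229.84.
Route B — convert at spot, deposit PLN: 12,000,000 × 0.18779 × 1.010521634 = PLN 2,277,190.29.
The quoted forward overvalues CZK, so borrow PLN, buy CZK at spot, deposit the CZK at 8.97%, and sell the proceeds forward at 0.18887.
Arbitrage profit = |2,335,229.84 − 2,277,190.29| = PLN 58,040.

PLN 58,040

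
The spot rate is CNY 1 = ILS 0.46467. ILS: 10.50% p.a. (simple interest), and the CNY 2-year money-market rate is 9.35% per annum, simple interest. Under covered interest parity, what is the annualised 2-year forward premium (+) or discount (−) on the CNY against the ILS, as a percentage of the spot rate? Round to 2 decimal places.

T = 2 years.
CIP forward (ILS per CNY) = 0.46467 × 1.210000/1.187000 = 0.47367372.
Annualised premium = (F − S)/S × (1/T) = (0.47367372 − 0.46467)/0.46467 ÷ 2 = 0.97%.

+0.97%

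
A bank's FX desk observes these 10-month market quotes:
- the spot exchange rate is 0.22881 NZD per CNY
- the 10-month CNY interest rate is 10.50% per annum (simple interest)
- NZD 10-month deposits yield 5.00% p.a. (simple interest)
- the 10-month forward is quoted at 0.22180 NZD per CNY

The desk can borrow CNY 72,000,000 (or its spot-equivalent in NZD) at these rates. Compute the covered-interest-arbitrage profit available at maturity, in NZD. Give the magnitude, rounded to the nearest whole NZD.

T = 10/12 years.
Keep in CNY, deliver into the forward: 72,000,000·1.087500·0.22180 = NZD 17,366,940.00.
Swap to NZD now, deposit: 72,000,000·0.22881·1.0416666667 = NZD 17,160,750.00.
The quoted forward overvalues CNY, so borrow NZD, buy CNY at spot, deposit the CNY at 10.50%, and sell the proceeds forward at 0.22180.
The gap between the two covered legs is NZD 206,190.

NZD 206,190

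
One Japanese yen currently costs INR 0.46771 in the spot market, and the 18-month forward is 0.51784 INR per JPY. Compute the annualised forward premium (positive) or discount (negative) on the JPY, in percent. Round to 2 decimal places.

T = 18/12 years.
JPY trades forward at +10.71818% vs spot over the period.
Annualise by dividing by T: 0.1071818 / (18/12) = 0.071455 → 7.15%.

+7.15%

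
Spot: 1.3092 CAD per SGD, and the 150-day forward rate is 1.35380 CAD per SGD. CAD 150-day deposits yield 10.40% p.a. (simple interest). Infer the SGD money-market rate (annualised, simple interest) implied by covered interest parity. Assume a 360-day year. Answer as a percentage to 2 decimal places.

T = 150/360 years.
By CIP, F/S equals the CAD-to-SGD growth ratio: 1.3538/1.3092 = 1.0340666.
The CAD side grows by 1 + 0.1040×150/360 = 1.0433333.
That pins the SGD growth at 1.0089614.
r = (1.0089614 − 1)/(150/360) = 0.021507 → 2.15%.

2.15%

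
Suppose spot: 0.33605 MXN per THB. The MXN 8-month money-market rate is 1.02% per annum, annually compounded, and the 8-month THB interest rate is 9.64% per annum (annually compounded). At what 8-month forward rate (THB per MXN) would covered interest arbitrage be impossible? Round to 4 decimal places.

T = 8/12 years.
Growth of 1 MXN over T: (1 + 0.0102)^(8/12) = 1.0067885.
THB accumulates by (1 + 0.0964)^(8/12) = 1.063276.
CIP: F = S · (grow MXN)/(grow THB) = 0.33605 × 1.0067885/1.063276 = 0.3181970 MXN per THB.
Invert for THB per MXN: 1 / 0.3181970 = 3.1427.

3.1427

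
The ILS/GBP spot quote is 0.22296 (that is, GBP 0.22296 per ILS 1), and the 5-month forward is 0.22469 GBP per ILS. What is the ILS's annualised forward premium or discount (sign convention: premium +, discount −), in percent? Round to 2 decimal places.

T = 5/12 years.
Period premium: (0.22469 − 0.22296)/0.22296 = 0.0077592.
×(1/T) gives 1.86% p.a.

+1.86%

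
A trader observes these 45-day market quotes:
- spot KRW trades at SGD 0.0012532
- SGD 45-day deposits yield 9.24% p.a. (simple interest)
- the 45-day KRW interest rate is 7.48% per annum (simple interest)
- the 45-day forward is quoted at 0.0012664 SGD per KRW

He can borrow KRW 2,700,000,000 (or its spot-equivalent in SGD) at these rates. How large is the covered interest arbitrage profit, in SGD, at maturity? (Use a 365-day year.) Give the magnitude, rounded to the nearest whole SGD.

T = 45/365 years.
Invest the KRW and cover forward: 2,700,000,000 × 1.009221918 × 0.0012664 = SGD 3,450,812.32.
Convert at spot and invest in SGD: 2,700,000,000 × 0.0012532 × 1.011391781 = SGD 3,422,185.69.
The quoted forward overvalues KRW, so borrow SGD, buy KRW at spot, deposit the KRW at 7.48%, and sell the proceeds forward at 0.0012664.
Profit = 3,450,812.32 − 3,422,185.69 = SGD 28,627.

SGD 28,627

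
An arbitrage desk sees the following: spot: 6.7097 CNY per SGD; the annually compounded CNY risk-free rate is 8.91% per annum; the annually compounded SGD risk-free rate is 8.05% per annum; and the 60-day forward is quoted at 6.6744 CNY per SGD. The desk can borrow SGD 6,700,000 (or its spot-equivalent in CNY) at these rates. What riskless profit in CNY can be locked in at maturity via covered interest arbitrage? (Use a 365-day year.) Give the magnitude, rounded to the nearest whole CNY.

CNY 298,914

T = 60/365 years.
Keep in SGD, deliver into the forward: 6,700,000·1.0128085516·6.6744 = CNY 45,291,258.96.
Swap to CNY now, deposit: 6,700,000·6.7097·1.0141292992 = CNY 45,590,172.50.
The quoted forward undervalues SGD, so borrow SGD, convert to CNY at spot, deposit the CNY at 8.91%, and buy SGD forward at 6.6744 to cover the loan.
Profit = 45,590,172.50 − 45,291,258.96 = CNY 298,914.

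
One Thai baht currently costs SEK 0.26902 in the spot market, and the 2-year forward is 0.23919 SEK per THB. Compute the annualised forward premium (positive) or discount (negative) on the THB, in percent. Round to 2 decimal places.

-5.54%

T = 2 years.
THB trades forward at -11.08839% vs spot over the period.
×(1/T) gives -5.54% p.a.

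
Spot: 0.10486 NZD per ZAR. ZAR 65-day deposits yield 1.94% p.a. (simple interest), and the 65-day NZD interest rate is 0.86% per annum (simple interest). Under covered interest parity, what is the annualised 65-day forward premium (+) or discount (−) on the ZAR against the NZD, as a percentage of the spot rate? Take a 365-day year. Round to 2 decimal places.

-1.08%

T = 65/365 years.
CIP forward (NZD per ZAR) = 0.10486 × 1.0015315/1.0034548 = 0.10465902.
Annualised premium = (F − S)/S × (1/T) = (0.10465902 − 0.10486)/0.10486 ÷ (65/365) = -1.08%.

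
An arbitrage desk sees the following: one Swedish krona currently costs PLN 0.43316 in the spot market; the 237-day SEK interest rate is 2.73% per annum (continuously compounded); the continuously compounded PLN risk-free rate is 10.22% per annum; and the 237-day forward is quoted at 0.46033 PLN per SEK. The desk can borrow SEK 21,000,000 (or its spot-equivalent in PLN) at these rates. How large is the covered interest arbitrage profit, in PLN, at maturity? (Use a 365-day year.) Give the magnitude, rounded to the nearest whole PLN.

PLN 119,343

T = 237/365 years.
Keep in SEK, deliver into the forward: 21,000,000·1.017884345·0.46033 = PLN 9,839,816.71.
Swap to PLN now, deposit: 21,000,000·0.43316·1.068611348 = PLN 9,720,473.52.
The quoted forward overvalues SEK, so borrow PLN, buy SEK at spot, deposit the SEK at 2.73%, and sell the proceeds forward at 0.46033.
The gap between the two covered legs is PLN 119,343.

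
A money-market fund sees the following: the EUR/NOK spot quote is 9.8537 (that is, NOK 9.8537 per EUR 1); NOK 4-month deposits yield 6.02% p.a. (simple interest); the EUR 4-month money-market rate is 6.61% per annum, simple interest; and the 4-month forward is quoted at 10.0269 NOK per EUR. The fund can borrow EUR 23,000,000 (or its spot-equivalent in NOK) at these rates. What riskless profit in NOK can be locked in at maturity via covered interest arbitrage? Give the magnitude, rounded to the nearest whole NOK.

NOK 4,517,088

T = 4/12 years.
Invest the EUR and cover forward: 23,000,000 × 1.02203333333 × 10.0269 = NOK 235,699,998.69.
Convert at spot and invest in NOK: 23,000,000 × 9.8537 × 1.02006666667 = NOK 231,182,911.01.
The quoted forward overvalues EUR, so borrow NOK, buy EUR at spot, deposit the EUR at 6.61%, and sell the proceeds forward at 10.0269.
Arbitrage profit = |235,699,998.69 − 231,182,911.01| = NOK 4,517,088.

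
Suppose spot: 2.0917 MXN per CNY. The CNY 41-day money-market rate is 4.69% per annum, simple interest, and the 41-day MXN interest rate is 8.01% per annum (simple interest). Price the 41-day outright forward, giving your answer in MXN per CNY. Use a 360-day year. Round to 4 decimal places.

T = 41/360 years.
MXN growth factor: 1 + 0.0801×41/360 = 1.0091225.
CNY accumulates by 1 + 0.0469×41/360 = 1.0053414.
CIP: F = S · (grow MXN)/(grow CNY) = 2.0917 × 1.0091225/1.0053414 = 2.099567 MXN per CNY.

2.0996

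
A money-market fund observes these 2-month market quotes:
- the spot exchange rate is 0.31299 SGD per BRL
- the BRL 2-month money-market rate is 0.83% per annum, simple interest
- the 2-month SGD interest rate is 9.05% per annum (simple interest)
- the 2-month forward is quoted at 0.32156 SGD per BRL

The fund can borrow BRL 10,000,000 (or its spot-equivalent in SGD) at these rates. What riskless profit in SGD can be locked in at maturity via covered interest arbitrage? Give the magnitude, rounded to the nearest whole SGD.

SGD 42,939

T = 2/12 years.
Route A — deposit BRL, sell forward: 10,000,000 × 1.001383333 × 0.32156 = SGD 3,220,048.25.
Route B — convert at spot, deposit SGD: 10,000,000 × 0.31299 × 1.015083333 = SGD 3,177,109.32.
The quoted forward overvalues BRL, so borrow SGD, buy BRL at spot, deposit the BRL at 0.83%, and sell the proceeds forward at 0.32156.
The gap between the two covered legs is SGD 42,939.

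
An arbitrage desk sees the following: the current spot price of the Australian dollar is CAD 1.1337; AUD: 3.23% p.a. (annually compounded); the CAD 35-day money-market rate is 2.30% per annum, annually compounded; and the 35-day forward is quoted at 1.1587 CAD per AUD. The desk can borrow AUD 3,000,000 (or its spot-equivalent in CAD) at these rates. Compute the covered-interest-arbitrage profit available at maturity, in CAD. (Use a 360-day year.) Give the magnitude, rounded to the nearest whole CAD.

T = 35/360 years.
Invest the AUD and cover forward: 3,000,000 × 1.003095409 × 1.1587 = CAD 3,486,859.95.
Convert at spot and invest in CAD: 3,000,000 × 1.1337 × 1.002213229 = CAD 3,408,627.41.
The quoted forward overvalues AUD, so borrow CAD, buy AUD at spot, deposit the AUD at 3.23%, and sell the proceeds forward at 1.1587.
Profit = 3,486,859.95 − 3,408,627.41 = CAD 78,233.

CAD 78,233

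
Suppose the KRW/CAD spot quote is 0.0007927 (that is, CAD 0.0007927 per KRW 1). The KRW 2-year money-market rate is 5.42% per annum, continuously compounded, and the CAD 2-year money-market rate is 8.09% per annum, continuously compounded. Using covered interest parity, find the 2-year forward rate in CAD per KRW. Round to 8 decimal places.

T = 2 years.
CAD growth factor: e^(0.0809×2) = 1.1756251.
Growth of 1 KRW over T: e^(0.0542×2) = 1.1144935.
Forward (CAD per KRW) = 0.0007927 × 1.1756251 / 1.1144935 = 0.0008361808.

0.00083618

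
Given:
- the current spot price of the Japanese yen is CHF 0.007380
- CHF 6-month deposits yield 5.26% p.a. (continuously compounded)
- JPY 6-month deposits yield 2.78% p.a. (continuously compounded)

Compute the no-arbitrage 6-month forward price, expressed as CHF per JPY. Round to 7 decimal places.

0.0074721

T = 6/12 years.
CHF growth factor: e^(0.0526×6/12) = 1.0266489.
Growth of 1 JPY over T: e^(0.0278×6/12) = 1.0139971.
Forward (CHF per JPY) = 0.00738 × 1.0266489 / 1.0139971 = 0.007472081.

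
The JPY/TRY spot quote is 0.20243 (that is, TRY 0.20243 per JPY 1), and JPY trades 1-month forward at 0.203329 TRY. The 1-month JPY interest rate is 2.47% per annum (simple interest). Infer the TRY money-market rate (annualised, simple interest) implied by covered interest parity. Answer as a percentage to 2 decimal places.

T = 1/12 years.
F/S = 0.203329/0.20243 = 1.0044410 = (growth of TRY) / (growth of JPY).
JPY growth factor: 1 + 0.0247×1/12 = 1.0020583.
That pins the TRY growth at 1.0065084.
(1.0065084 − 1)/T = 0.078101, i.e. 7.81%.

7.81%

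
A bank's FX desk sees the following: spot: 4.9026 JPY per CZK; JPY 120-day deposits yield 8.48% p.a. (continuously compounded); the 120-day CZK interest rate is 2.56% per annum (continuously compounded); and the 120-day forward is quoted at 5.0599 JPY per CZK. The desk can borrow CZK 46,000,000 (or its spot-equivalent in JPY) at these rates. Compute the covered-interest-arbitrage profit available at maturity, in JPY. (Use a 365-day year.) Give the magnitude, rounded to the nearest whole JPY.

JPY 2,827,211

T = 120/365 years.
Keep in CZK, deliver into the forward: 46,000,000·1.00845195615·5.0599 = JPY 234,722,638.43.
Swap to JPY now, deposit: 46,000,000·4.9026·1.02827172091 = JPY 231,895,427.19.
The quoted forward overvalues CZK, so borrow JPY, buy CZK at spot, deposit the CZK at 2.56%, and sell the proceeds forward at 5.0599.
Profit = 234,722,638.43 − 231,895,427.19 = JPY 2,827,211.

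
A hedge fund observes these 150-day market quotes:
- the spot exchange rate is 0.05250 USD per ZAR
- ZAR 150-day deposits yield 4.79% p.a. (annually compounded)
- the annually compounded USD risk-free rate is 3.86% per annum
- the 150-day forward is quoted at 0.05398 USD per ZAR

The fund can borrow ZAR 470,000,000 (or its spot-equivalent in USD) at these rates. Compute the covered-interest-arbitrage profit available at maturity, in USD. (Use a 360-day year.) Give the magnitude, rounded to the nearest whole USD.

USD 802,577

T = 150/360 years.
Route A — deposit ZAR, sell forward: 470,000,000 × 1.019686337 × 0.05398 = USD 25,870,054.18.
Route B — convert at spot, deposit USD: 470,000,000 × 0.05250 × 1.0159058611 = USD 25,067,477.12.
The quoted forward overvalues ZAR, so borrow USD, buy ZAR at spot, deposit the ZAR at 4.79%, and sell the proceeds forward at 0.05398.
Profit = 25,870,054.18 − 25,067,477.12 = USD 802,577.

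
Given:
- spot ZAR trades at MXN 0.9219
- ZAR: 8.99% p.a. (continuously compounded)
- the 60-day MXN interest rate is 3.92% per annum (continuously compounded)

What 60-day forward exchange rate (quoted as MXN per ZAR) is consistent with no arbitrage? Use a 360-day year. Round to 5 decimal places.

0.91414

T = 60/360 years.
MXN accumulates by e^(0.0392×60/360) = 1.0065547.
ZAR growth factor: e^(0.0899×60/360) = 1.0150961.
CIP: F = S · (grow MXN)/(grow ZAR) = 0.9219 × 1.0065547/1.0150961 = 0.9141428 MXN per ZAR.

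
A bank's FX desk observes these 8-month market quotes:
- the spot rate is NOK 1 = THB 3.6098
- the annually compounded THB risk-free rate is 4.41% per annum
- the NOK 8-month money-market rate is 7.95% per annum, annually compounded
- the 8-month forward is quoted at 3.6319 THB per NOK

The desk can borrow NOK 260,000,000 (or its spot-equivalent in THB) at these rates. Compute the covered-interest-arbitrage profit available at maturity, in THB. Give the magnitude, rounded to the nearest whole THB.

THB 27,758,474

T = 8/12 years.
Invest the NOK and cover forward: 260,000,000 × 1.05232146982 × 3.6319 = THB 993,700,850.02.
Convert at spot and invest in THB: 260,000,000 × 3.6098 × 1.02918803951 = THB 965,942,376.11.
The quoted forward overvalues NOK, so borrow THB, buy NOK at spot, deposit the NOK at 7.95%, and sell the proceeds forward at 3.6319.
Profit = 993,700,850.02 − 965,942,376.11 = THB 27,758,474.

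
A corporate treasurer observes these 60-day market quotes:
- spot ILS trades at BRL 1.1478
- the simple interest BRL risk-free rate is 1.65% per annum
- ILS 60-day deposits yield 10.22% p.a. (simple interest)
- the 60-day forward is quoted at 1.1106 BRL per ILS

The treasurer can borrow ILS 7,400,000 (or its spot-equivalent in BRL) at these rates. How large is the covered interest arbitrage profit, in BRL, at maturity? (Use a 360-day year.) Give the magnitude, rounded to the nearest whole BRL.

T = 60/360 years.
Invest the ILS and cover forward: 7,400,000 × 1.017033333 × 1.1106 = BRL 8,358,427.43.
Convert at spot and invest in BRL: 7,400,000 × 1.1478 × 1.002750 = BRL 8,517,077.73.
The quoted forward undervalues ILS, so borrow ILS, convert to BRL at spot, deposit the BRL at 1.65%, and buy ILS forward at 1.1106 to cover the loan.
Arbitrage profit = |8,358,427.43 − 8,517,077.73| = BRL 158,650.

BRL 158,650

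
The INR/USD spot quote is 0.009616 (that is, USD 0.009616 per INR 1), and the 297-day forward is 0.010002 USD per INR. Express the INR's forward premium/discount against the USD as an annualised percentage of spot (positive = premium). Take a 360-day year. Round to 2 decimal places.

T = 297/360 years.
(F − S)/S = (0.010002 − 0.009616)/0.009616 = 0.0401414.
×(1/T) gives 4.87% p.a.

+4.87%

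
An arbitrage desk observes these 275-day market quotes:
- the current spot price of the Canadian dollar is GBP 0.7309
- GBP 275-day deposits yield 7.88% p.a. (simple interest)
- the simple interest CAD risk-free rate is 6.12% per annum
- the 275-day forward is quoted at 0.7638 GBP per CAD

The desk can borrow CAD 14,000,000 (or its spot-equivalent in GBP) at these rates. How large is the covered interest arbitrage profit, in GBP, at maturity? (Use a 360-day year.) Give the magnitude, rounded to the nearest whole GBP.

GBP 344,561

T = 275/360 years.
Invest the CAD and cover forward: 14,000,000 × 1.046750 × 0.7638 = GBP 11,193,107.10.
Convert at spot and invest in GBP: 14,000,000 × 0.7309 × 1.0601944444 = GBP 10,848,545.67.
The quoted forward overvalues CAD, so borrow GBP, buy CAD at spot, deposit the CAD at 6.12%, and sell the proceeds forward at 0.7638.
The gap between the two covered legs is GBP 344,561.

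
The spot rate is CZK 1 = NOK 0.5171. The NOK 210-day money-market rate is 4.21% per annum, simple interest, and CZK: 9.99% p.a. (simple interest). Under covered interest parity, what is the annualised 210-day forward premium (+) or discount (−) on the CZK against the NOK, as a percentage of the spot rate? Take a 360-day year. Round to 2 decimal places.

-5.46%

T = 210/360 years.
CIP forward (NOK per CZK) = 0.5171 × 1.0245583/1.058275 = 0.5006252.
Annualised premium = (F − S)/S × (1/T) = (0.5006252 − 0.5171)/0.5171 ÷ (210/360) = -5.46%.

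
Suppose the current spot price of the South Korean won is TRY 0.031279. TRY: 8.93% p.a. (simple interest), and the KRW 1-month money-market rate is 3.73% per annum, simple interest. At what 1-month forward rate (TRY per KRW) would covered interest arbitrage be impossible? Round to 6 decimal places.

T = 1/12 years.
Growth of 1 TRY over T: 1 + 0.0893×1/12 = 1.0074417.
KRW growth factor: 1 + 0.0373×1/12 = 1.0031083.
So F = 0.031279 × 1.0074417 / 1.0031083 = 0.03141412 (TRY/KRW).

0.031414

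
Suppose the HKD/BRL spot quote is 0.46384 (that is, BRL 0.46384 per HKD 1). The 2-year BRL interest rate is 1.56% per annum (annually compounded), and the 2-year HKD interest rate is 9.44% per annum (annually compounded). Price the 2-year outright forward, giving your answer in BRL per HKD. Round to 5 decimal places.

0.39945

T = 2 years.
BRL accumulates by (1 + 0.0156)^2 = 1.0314434.
HKD growth factor: (1 + 0.0944)^2 = 1.1977114.
So F = 0.46384 × 1.0314434 / 1.1977114 = 0.3994491 (BRL/HKD).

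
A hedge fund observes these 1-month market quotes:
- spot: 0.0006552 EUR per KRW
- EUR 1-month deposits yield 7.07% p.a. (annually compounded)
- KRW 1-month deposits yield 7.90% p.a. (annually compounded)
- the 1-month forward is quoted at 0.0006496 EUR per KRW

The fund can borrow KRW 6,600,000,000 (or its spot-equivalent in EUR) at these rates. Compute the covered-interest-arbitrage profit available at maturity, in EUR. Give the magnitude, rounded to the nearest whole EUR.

EUR 34,395

T = 1/12 years.
Route A — deposit KRW, sell forward: 6,600,000,000 × 1.00635634 × 0.0006496 = EUR 4,314,611.92.
Route B — convert at spot, deposit EUR: 6,600,000,000 × 0.0006552 × 1.005708954 = EUR 4,349,007.34.
The quoted forward undervalues KRW, so borrow KRW, convert to EUR at spot, deposit the EUR at 7.07%, and buy KRW forward at 0.0006496 to cover the loan.
Arbitrage profit = |4,314,611.92 − 4,349,007.34| = EUR 34,395.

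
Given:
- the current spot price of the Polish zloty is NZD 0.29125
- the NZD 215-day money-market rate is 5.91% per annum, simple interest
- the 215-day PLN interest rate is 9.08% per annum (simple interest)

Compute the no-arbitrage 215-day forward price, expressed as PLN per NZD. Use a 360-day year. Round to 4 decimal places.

3.4963

T = 215/360 years.
NZD growth factor: 1 + 0.0591×215/360 = 1.0352958.
PLN accumulates by 1 + 0.0908×215/360 = 1.0542278.
Forward (NZD per PLN) = 0.29125 × 1.0352958 / 1.0542278 = 0.2860197.
Invert for PLN per NZD: 1 / 0.2860197 = 3.4963.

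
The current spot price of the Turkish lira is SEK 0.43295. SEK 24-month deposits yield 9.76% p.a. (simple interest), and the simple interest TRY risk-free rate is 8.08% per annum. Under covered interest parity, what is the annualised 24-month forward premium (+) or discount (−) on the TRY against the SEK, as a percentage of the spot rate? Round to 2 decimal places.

+1.45%

T = 2 years.
No-arbitrage forward: 0.43295 × 1.195200 / 1.161600 = 0.44547335 SEK/TRY.
(F − S)/S ÷ T = (0.44547335 − 0.43295)/0.43295/2 = 0.014463 → 1.45%.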